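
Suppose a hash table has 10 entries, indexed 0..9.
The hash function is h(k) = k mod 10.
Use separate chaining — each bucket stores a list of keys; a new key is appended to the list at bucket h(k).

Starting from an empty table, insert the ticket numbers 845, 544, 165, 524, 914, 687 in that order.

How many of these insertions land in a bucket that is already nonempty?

845 → bucket 5
544 → bucket 4
165 → bucket 5 (collision)
524 → bucket 4 (collision)
914 → bucket 4 (collision)
687 → bucket 7
Final buckets:
0: _
1: _
2: _
3: _
4: 544 -> 524 -> 914
5: 845 -> 165
6: _
7: 687
8: _
9: _

3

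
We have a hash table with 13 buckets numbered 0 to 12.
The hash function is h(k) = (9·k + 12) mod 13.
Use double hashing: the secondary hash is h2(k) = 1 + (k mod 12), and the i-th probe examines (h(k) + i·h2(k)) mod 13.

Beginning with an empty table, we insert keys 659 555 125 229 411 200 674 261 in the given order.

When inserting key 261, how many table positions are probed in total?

659 hashes to 2; slot 2 is free -> place at 2.
555 hashes to 2, h2=4; 2 taken -> place at 6.
125 hashes to 6, h2=6; 6 taken -> place at 12.
229 hashes to 6, h2=2; 6 taken -> place at 8.
411 hashes to 6, h2=4; 6 taken -> place at 10.
200 hashes to 5; slot 5 is free -> place at 5.
674 hashes to 7; slot 7 is free -> place at 7.
261 hashes to 8, h2=10; 8,5,2,12 taken -> place at 9.
Table: [—, —, 659, —, —, 200, 555, 674, 229, 261, 411, —, 125]

5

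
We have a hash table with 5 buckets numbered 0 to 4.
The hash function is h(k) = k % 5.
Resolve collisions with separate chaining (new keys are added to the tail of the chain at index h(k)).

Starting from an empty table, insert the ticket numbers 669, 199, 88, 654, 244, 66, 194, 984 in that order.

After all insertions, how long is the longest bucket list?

6

669 -> bucket 4
199 -> bucket 4 (collision)
88 -> bucket 3
654 -> bucket 4 (collision)
244 -> bucket 4 (collision)
66 -> bucket 1
194 -> bucket 4 (collision)
984 -> bucket 4 (collision)
Final buckets:
0: -
1: 66
2: -
3: 88
4: 669 -> 199 -> 654 -> 244 -> 194 -> 984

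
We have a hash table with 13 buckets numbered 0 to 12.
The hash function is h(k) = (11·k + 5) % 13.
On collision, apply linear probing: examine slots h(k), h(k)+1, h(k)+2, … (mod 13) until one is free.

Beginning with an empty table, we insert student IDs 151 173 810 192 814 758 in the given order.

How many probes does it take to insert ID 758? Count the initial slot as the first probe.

Insert 151: h=2, slot 2 empty => index 2.
Insert 173: h=10, slot 10 empty => index 10.
Insert 810: h=10, slot 10 occupied => index 11.
Insert 192: h=11, slot 11 occupied => index 12.
Insert 814: h=2, slot 2 occupied => index 3.
Insert 758: h=10, slots 10,11,12 occupied => index 0.
Table: [758, —, 151, 814, —, —, —, —, —, —, 173, 810, 192]

4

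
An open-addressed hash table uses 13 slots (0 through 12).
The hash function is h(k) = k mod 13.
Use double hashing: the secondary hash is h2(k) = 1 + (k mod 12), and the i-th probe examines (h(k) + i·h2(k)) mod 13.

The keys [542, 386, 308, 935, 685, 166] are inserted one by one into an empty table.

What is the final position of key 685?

542 hashes to 9; slot 9 is free => place at 9.
386 hashes to 9, h2=3; 9 taken => place at 12.
308 hashes to 9, h2=9; 9 taken => place at 5.
935 hashes to 12, h2=12; 12 taken => place at 11.
685 hashes to 9, h2=2; 9,11 taken => place at 0.
166 hashes to 10; slot 10 is free => place at 10.
Table: [685, -, -, -, -, 308, -, -, -, 542, 166, 935, 386]

0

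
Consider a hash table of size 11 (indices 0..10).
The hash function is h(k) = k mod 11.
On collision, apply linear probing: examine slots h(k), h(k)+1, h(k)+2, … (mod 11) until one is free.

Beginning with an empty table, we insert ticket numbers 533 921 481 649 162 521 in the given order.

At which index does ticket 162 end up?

533 hashes to 5; slot 5 is free => place at 5.
921 hashes to 8; slot 8 is free => place at 8.
481 hashes to 8; 8 taken => place at 9.
649 hashes to 0; slot 0 is free => place at 0.
162 hashes to 8; 8,9 taken => place at 10.
521 hashes to 4; slot 4 is free => place at 4.
Table: [649, ., ., ., 521, 533, ., ., 921, 481, 162]

10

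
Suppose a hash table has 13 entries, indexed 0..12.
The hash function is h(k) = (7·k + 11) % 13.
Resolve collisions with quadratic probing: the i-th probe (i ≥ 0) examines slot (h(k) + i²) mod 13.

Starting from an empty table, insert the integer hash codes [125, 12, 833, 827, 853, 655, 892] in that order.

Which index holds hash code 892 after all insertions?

11

125 hashes to 2; slot 2 is free -> place at 2.
12 hashes to 4; slot 4 is free -> place at 4.
833 hashes to 5; slot 5 is free -> place at 5.
827 hashes to 2; 2 taken -> place at 3.
853 hashes to 2; 2,3 taken -> place at 6.
655 hashes to 7; slot 7 is free -> place at 7.
892 hashes to 2; 2,3,6 taken -> place at 11.
Table: [∅, ∅, 125, 827, 12, 833, 853, 655, ∅, ∅, ∅, 892, ∅]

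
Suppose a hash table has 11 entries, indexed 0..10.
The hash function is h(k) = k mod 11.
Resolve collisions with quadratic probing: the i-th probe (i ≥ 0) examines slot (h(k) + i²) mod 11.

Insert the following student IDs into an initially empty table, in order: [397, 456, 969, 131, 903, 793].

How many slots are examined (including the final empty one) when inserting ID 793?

6

397: h=1 => slot 1
456: h=5 => slot 5
969: h=1, probe 1,2 => slot 2
131: h=10 => slot 10
903: h=1, probe 1,2,5,10,6 => slot 6
793: h=1, probe 1,2,5,10,6,4 => slot 4
Table: [-, 397, 969, -, 793, 456, 903, -, -, -, 131]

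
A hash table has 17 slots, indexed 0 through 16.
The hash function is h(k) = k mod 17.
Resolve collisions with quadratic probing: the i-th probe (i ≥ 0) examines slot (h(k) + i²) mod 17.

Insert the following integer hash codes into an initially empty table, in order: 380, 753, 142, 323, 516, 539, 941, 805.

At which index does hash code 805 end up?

380: h=6 => slot 6
753: h=5 => slot 5
142: h=6, probe 6,7 => slot 7
323: h=0 => slot 0
516: h=6, probe 6,7,10 => slot 10
539: h=12 => slot 12
941: h=6, probe 6,7,10,15 => slot 15
805: h=6, probe 6,7,10,15,5,14 => slot 14
Table: [323, ., ., ., ., 753, 380, 142, ., ., 516, ., 539, ., 805, 941, .]

14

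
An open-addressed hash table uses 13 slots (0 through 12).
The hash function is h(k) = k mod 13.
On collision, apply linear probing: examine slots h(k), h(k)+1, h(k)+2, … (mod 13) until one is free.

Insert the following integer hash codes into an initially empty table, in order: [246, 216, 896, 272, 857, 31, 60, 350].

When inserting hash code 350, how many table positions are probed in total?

5

246: h=12 => slot 12
216: h=8 => slot 8
896: h=12, probe 12,0 => slot 0
272: h=12, probe 12,0,1 => slot 1
857: h=12, probe 12,0,1,2 => slot 2
31: h=5 => slot 5
60: h=8, probe 8,9 => slot 9
350: h=12, probe 12,0,1,2,3 => slot 3
Table: [896, 272, 857, 350, _, 31, _, _, 216, 60, _, _, 246]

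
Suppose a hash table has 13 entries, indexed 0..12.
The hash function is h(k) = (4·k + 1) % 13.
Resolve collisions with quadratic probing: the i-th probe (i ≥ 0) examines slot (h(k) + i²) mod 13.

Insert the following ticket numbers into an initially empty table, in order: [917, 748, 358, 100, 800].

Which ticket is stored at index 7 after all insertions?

917: h=3 => slot 3
748: h=3, probe 3,4 => slot 4
358: h=3, probe 3,4,7 => slot 7
100: h=11 => slot 11
800: h=3, probe 3,4,7,12 => slot 12
Table: [—, —, —, 917, 748, —, —, 358, —, —, —, 100, 800]

358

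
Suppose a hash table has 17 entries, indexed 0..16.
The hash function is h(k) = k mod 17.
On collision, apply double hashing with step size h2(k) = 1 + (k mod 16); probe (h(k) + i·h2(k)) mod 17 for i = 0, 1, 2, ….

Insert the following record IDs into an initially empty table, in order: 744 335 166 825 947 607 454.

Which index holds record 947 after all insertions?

16

Insert 744: h=13, slot 13 empty -> index 13.
Insert 335: h=12, slot 12 empty -> index 12.
Insert 166: h=13, h2=7, slot 13 occupied -> index 3.
Insert 825: h=9, slot 9 empty -> index 9.
Insert 947: h=12, h2=4, slot 12 occupied -> index 16.
Insert 607: h=12, h2=16, slot 12 occupied -> index 11.
Insert 454: h=12, h2=7, slot 12 occupied -> index 2.
Table: [—, —, 454, 166, —, —, —, —, —, 825, —, 607, 335, 744, —, —, 947]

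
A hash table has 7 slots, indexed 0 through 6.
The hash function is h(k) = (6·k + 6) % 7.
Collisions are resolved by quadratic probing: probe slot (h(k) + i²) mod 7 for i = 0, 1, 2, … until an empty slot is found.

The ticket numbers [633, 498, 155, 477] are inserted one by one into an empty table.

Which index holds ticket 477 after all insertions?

2

633 hashes to 3; slot 3 is free => place at 3.
498 hashes to 5; slot 5 is free => place at 5.
155 hashes to 5; 5 taken => place at 6.
477 hashes to 5; 5,6 taken => place at 2.
Table: [., ., 477, 633, ., 498, 155]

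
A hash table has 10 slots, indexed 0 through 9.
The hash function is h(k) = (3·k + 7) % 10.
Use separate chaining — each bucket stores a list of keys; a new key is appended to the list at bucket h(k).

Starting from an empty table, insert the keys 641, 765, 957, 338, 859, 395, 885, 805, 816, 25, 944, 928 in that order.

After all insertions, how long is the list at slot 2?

5

641 → bucket 0
765 → bucket 2
957 → bucket 8
338 → bucket 1
859 → bucket 4
395 → bucket 2 (collision)
885 → bucket 2 (collision)
805 → bucket 2 (collision)
816 → bucket 5
25 → bucket 2 (collision)
944 → bucket 9
928 → bucket 1 (collision)
Final buckets:
0: 641
1: 338 -> 928
2: 765 -> 395 -> 885 -> 805 -> 25
3: .
4: 859
5: 816
6: .
7: .
8: 957
9: 944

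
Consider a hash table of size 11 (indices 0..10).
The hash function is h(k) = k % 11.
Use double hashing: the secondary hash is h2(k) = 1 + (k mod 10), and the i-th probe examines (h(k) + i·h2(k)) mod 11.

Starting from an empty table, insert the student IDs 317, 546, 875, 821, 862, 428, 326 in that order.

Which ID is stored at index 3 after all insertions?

326

317: h=9 => slot 9
546: h=7 => slot 7
875: h=6 => slot 6
821: h=7, h2=2, probe 7,9,0 => slot 0
862: h=4 => slot 4
428: h=10 => slot 10
326: h=7, h2=7, probe 7,3 => slot 3
Table: [821, —, —, 326, 862, —, 875, 546, —, 317, 428]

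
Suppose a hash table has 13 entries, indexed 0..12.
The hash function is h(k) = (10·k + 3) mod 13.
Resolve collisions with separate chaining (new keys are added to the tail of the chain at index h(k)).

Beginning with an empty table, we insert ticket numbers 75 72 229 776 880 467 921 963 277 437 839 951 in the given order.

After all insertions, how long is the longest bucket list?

Insert 75: h=12, bucket 12 empty → new chain.
Insert 72: h=8, bucket 8 empty → new chain.
Insert 229: h=5, bucket 5 empty → new chain.
Insert 776: h=2, bucket 2 empty → new chain.
Insert 880: h=2, bucket 2 nonempty → append to chain.
Insert 467: h=6, bucket 6 empty → new chain.
Insert 921: h=9, bucket 9 empty → new chain.
Insert 963: h=0, bucket 0 empty → new chain.
Insert 277: h=4, bucket 4 empty → new chain.
Insert 437: h=5, bucket 5 nonempty → append to chain.
Insert 839: h=8, bucket 8 nonempty → append to chain.
Insert 951: h=10, bucket 10 empty → new chain.
Final buckets:
0: 963
1: ∅
2: 776 -> 880
3: ∅
4: 277
5: 229 -> 437
6: 467
7: ∅
8: 72 -> 839
9: 921
10: 951
11: ∅
12: 75

2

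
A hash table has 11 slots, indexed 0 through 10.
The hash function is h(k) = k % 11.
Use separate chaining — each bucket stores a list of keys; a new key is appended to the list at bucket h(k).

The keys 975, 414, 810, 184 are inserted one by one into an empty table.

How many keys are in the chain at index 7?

3

975 → bucket 7
414 → bucket 7 (collision)
810 → bucket 7 (collision)
184 → bucket 8
Final buckets:
0: —
1: —
2: —
3: —
4: —
5: —
6: —
7: 975 -> 414 -> 810
8: 184
9: —
10: —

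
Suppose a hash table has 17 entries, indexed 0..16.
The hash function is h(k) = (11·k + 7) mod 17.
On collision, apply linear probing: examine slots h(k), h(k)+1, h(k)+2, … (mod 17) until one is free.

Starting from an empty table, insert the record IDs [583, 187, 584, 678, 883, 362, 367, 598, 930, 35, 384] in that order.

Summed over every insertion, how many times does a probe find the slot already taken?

583 hashes to 11; slot 11 is free -> place at 11.
187 hashes to 7; slot 7 is free -> place at 7.
584 hashes to 5; slot 5 is free -> place at 5.
678 hashes to 2; slot 2 is free -> place at 2.
883 hashes to 13; slot 13 is free -> place at 13.
362 hashes to 11; 11 taken -> place at 12.
367 hashes to 15; slot 15 is free -> place at 15.
598 hashes to 6; slot 6 is free -> place at 6.
930 hashes to 3; slot 3 is free -> place at 3.
35 hashes to 1; slot 1 is free -> place at 1.
384 hashes to 15; 15 taken -> place at 16.
Table: [-, 35, 678, 930, -, 584, 598, 187, -, -, -, 583, 362, 883, -, 367, 384]

2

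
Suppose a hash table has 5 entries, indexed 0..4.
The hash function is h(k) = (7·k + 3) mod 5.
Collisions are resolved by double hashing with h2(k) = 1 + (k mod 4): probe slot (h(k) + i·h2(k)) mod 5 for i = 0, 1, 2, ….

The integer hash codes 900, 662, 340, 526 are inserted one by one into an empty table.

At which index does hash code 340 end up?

Insert 900: h=3, slot 3 empty → index 3.
Insert 662: h=2, slot 2 empty → index 2.
Insert 340: h=3, h2=1, slot 3 occupied → index 4.
Insert 526: h=0, slot 0 empty → index 0.
Table: [526, ., 662, 900, 340]

4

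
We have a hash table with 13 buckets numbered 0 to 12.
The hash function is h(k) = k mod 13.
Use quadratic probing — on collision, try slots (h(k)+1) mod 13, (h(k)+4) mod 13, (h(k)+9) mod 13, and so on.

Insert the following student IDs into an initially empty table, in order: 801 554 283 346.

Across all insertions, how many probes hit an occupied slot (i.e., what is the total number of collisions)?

801 hashes to 8; slot 8 is free -> place at 8.
554 hashes to 8; 8 taken -> place at 9.
283 hashes to 10; slot 10 is free -> place at 10.
346 hashes to 8; 8,9 taken -> place at 12.
Table: [., ., ., ., ., ., ., ., 801, 554, 283, ., 346]

3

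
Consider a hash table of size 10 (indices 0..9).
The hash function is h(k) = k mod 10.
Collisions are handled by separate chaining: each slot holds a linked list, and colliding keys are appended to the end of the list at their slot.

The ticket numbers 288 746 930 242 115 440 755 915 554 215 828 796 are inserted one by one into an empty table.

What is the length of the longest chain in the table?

4

288 -> bucket 8
746 -> bucket 6
930 -> bucket 0
242 -> bucket 2
115 -> bucket 5
440 -> bucket 0 (collision)
755 -> bucket 5 (collision)
915 -> bucket 5 (collision)
554 -> bucket 4
215 -> bucket 5 (collision)
828 -> bucket 8 (collision)
796 -> bucket 6 (collision)
Final buckets:
0: 930 -> 440
1: -
2: 242
3: -
4: 554
5: 115 -> 755 -> 915 -> 215
6: 746 -> 796
7: -
8: 288 -> 828
9: -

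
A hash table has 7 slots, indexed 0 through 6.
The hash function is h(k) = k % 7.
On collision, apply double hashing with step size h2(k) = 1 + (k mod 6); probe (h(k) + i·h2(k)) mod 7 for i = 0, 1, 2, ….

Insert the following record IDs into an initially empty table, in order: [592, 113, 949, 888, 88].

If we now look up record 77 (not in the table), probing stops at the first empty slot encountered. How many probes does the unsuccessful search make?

3

Insert 592: h=4, slot 4 empty -> index 4.
Insert 113: h=1, slot 1 empty -> index 1.
Insert 949: h=4, h2=2, slot 4 occupied -> index 6.
Insert 888: h=6, h2=1, slot 6 occupied -> index 0.
Insert 88: h=4, h2=5, slot 4 occupied -> index 2.
Table: [888, 113, 88, -, 592, -, 949]
Lookup 77: h=0, h2=6, probe 0,6,5 → slot 5 empty, not found.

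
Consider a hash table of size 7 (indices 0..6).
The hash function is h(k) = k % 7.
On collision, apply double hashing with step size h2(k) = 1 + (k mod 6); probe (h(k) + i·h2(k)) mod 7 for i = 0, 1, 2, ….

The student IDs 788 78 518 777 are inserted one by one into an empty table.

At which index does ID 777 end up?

788: h=4 => slot 4
78: h=1 => slot 1
518: h=0 => slot 0
777: h=0, h2=4, probe 0,4,1,5 => slot 5
Table: [518, 78, _, _, 788, 777, _]

5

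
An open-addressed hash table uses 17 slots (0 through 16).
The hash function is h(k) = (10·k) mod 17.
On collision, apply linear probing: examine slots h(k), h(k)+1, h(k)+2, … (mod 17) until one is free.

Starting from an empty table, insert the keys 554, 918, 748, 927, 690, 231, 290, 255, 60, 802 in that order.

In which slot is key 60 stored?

6

554: h=15 -> slot 15
918: h=0 -> slot 0
748: h=0, probe 0,1 -> slot 1
927: h=5 -> slot 5
690: h=15, probe 15,16 -> slot 16
231: h=15, probe 15,16,0,1,2 -> slot 2
290: h=10 -> slot 10
255: h=0, probe 0,1,2,3 -> slot 3
60: h=5, probe 5,6 -> slot 6
802: h=13 -> slot 13
Table: [918, 748, 231, 255, -, 927, 60, -, -, -, 290, -, -, 802, -, 554, 690]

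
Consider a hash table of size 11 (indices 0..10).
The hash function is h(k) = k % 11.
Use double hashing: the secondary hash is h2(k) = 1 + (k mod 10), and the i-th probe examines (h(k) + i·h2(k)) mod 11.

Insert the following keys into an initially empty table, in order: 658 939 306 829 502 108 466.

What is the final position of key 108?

1

658: h=9 => slot 9
939: h=4 => slot 4
306: h=9, h2=7, probe 9,5 => slot 5
829: h=4, h2=10, probe 4,3 => slot 3
502: h=7 => slot 7
108: h=9, h2=9, probe 9,7,5,3,1 => slot 1
466: h=4, h2=7, probe 4,0 => slot 0
Table: [466, 108, _, 829, 939, 306, _, 502, _, 658, _]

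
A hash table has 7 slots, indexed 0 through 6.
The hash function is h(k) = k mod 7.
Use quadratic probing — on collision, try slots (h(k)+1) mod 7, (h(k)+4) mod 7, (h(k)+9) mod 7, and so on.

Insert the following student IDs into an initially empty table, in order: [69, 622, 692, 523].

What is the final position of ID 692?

69 hashes to 6; slot 6 is free -> place at 6.
622 hashes to 6; 6 taken -> place at 0.
692 hashes to 6; 6,0 taken -> place at 3.
523 hashes to 5; slot 5 is free -> place at 5.
Table: [622, ., ., 692, ., 523, 69]

3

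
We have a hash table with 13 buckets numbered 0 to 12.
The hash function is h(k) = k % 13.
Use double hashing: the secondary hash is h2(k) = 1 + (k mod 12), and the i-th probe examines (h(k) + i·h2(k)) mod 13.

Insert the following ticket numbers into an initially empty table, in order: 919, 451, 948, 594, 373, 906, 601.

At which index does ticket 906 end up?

10

919: h=9 -> slot 9
451: h=9, h2=8, probe 9,4 -> slot 4
948: h=12 -> slot 12
594: h=9, h2=7, probe 9,3 -> slot 3
373: h=9, h2=2, probe 9,11 -> slot 11
906: h=9, h2=7, probe 9,3,10 -> slot 10
601: h=3, h2=2, probe 3,5 -> slot 5
Table: [—, —, —, 594, 451, 601, —, —, —, 919, 906, 373, 948]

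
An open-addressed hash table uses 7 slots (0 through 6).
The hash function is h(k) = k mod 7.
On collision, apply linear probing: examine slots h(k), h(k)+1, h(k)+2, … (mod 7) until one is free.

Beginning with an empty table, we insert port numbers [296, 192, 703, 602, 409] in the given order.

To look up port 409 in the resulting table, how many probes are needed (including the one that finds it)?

3

296: h=2 => slot 2
192: h=3 => slot 3
703: h=3, probe 3,4 => slot 4
602: h=0 => slot 0
409: h=3, probe 3,4,5 => slot 5
Table: [602, —, 296, 192, 703, 409, —]
Lookup 409: h=3, probe 3,4,5 → found at 5.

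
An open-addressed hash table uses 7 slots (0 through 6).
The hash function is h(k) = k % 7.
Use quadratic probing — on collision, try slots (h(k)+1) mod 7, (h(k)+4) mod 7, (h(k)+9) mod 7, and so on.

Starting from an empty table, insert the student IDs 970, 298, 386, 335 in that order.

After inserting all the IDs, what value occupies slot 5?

298

970 hashes to 4; slot 4 is free → place at 4.
298 hashes to 4; 4 taken → place at 5.
386 hashes to 1; slot 1 is free → place at 1.
335 hashes to 6; slot 6 is free → place at 6.
Table: [., 386, ., ., 970, 298, 335]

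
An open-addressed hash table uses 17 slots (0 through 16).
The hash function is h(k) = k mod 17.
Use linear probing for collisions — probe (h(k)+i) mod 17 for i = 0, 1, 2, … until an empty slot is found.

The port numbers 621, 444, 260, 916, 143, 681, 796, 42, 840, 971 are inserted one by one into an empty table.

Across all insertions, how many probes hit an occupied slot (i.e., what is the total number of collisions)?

621 hashes to 9; slot 9 is free -> place at 9.
444 hashes to 2; slot 2 is free -> place at 2.
260 hashes to 5; slot 5 is free -> place at 5.
916 hashes to 15; slot 15 is free -> place at 15.
143 hashes to 7; slot 7 is free -> place at 7.
681 hashes to 1; slot 1 is free -> place at 1.
796 hashes to 14; slot 14 is free -> place at 14.
42 hashes to 8; slot 8 is free -> place at 8.
840 hashes to 7; 7,8,9 taken -> place at 10.
971 hashes to 2; 2 taken -> place at 3.
Table: [_, 681, 444, 971, _, 260, _, 143, 42, 621, 840, _, _, _, 796, 916, _]

4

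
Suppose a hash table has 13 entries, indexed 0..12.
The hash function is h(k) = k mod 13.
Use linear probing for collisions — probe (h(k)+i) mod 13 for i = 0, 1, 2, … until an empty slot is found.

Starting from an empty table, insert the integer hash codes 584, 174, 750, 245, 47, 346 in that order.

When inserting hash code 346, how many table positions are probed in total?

3

584: h=12 -> slot 12
174: h=5 -> slot 5
750: h=9 -> slot 9
245: h=11 -> slot 11
47: h=8 -> slot 8
346: h=8, probe 8,9,10 -> slot 10
Table: [∅, ∅, ∅, ∅, ∅, 174, ∅, ∅, 47, 750, 346, 245, 584]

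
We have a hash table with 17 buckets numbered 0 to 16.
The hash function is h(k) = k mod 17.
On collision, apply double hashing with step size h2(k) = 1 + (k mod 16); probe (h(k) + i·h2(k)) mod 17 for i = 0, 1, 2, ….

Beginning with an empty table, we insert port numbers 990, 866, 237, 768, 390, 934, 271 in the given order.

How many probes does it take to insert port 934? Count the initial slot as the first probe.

Insert 990: h=4, slot 4 empty => index 4.
Insert 866: h=16, slot 16 empty => index 16.
Insert 237: h=16, h2=14, slot 16 occupied => index 13.
Insert 768: h=3, slot 3 empty => index 3.
Insert 390: h=16, h2=7, slot 16 occupied => index 6.
Insert 934: h=16, h2=7, slots 16,6,13,3 occupied => index 10.
Insert 271: h=16, h2=16, slot 16 occupied => index 15.
Table: [_, _, _, 768, 990, _, 390, _, _, _, 934, _, _, 237, _, 271, 866]

5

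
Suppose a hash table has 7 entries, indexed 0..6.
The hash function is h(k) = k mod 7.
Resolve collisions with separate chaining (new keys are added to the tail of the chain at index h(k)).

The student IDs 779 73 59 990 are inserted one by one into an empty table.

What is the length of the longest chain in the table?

779 → bucket 2
73 → bucket 3
59 → bucket 3 (collision)
990 → bucket 3 (collision)
Final buckets:
0: —
1: —
2: 779
3: 73 -> 59 -> 990
4: —
5: —
6: —

3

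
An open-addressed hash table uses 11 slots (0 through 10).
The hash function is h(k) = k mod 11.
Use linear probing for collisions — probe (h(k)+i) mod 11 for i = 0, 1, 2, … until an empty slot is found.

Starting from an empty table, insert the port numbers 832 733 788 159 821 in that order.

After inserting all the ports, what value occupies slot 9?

788

832 hashes to 7; slot 7 is free => place at 7.
733 hashes to 7; 7 taken => place at 8.
788 hashes to 7; 7,8 taken => place at 9.
159 hashes to 5; slot 5 is free => place at 5.
821 hashes to 7; 7,8,9 taken => place at 10.
Table: [—, —, —, —, —, 159, —, 832, 733, 788, 821]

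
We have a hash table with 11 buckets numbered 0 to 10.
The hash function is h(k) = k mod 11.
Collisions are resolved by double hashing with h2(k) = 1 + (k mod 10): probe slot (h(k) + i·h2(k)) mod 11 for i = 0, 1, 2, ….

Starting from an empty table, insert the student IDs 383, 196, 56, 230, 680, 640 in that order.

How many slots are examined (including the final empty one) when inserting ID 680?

383 hashes to 9; slot 9 is free -> place at 9.
196 hashes to 9, h2=7; 9 taken -> place at 5.
56 hashes to 1; slot 1 is free -> place at 1.
230 hashes to 10; slot 10 is free -> place at 10.
680 hashes to 9, h2=1; 9,10 taken -> place at 0.
640 hashes to 2; slot 2 is free -> place at 2.
Table: [680, 56, 640, —, —, 196, —, —, —, 383, 230]

3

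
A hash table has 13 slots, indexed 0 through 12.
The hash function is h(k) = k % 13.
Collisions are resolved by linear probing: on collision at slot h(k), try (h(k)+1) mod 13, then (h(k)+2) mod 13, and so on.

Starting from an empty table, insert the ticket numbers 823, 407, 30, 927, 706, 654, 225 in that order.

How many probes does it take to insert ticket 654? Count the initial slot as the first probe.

823: h=4 → slot 4
407: h=4, probe 4,5 → slot 5
30: h=4, probe 4,5,6 → slot 6
927: h=4, probe 4,5,6,7 → slot 7
706: h=4, probe 4,5,6,7,8 → slot 8
654: h=4, probe 4,5,6,7,8,9 → slot 9
225: h=4, probe 4,5,6,7,8,9,10 → slot 10
Table: [_, _, _, _, 823, 407, 30, 927, 706, 654, 225, _, _]

6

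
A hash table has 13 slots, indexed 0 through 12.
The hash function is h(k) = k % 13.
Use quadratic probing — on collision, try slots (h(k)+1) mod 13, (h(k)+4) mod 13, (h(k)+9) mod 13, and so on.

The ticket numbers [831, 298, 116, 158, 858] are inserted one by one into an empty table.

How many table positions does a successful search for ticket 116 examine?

3

831: h=12 => slot 12
298: h=12, probe 12,0 => slot 0
116: h=12, probe 12,0,3 => slot 3
158: h=2 => slot 2
858: h=0, probe 0,1 => slot 1
Table: [298, 858, 158, 116, ∅, ∅, ∅, ∅, ∅, ∅, ∅, ∅, 831]
Lookup 116: h=12, probe 12,0,3 → found at 3.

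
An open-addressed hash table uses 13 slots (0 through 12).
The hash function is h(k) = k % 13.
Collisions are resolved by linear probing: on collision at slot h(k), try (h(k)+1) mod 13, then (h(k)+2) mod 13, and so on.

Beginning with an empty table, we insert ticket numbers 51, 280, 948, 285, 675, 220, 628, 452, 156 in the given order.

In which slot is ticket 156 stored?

5

51: h=12 -> slot 12
280: h=7 -> slot 7
948: h=12, probe 12,0 -> slot 0
285: h=12, probe 12,0,1 -> slot 1
675: h=12, probe 12,0,1,2 -> slot 2
220: h=12, probe 12,0,1,2,3 -> slot 3
628: h=4 -> slot 4
452: h=10 -> slot 10
156: h=0, probe 0,1,2,3,4,5 -> slot 5
Table: [948, 285, 675, 220, 628, 156, —, 280, —, —, 452, —, 51]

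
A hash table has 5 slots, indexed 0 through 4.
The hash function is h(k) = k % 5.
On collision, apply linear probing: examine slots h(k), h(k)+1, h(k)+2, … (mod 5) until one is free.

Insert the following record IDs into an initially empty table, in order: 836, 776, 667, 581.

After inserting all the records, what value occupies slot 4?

836: h=1 -> slot 1
776: h=1, probe 1,2 -> slot 2
667: h=2, probe 2,3 -> slot 3
581: h=1, probe 1,2,3,4 -> slot 4
Table: [-, 836, 776, 667, 581]

581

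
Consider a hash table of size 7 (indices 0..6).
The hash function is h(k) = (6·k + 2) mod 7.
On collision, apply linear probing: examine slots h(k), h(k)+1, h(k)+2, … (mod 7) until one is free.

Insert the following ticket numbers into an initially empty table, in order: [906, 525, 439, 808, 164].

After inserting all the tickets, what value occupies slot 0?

808

906: h=6 => slot 6
525: h=2 => slot 2
439: h=4 => slot 4
808: h=6, probe 6,0 => slot 0
164: h=6, probe 6,0,1 => slot 1
Table: [808, 164, 525, ∅, 439, ∅, 906]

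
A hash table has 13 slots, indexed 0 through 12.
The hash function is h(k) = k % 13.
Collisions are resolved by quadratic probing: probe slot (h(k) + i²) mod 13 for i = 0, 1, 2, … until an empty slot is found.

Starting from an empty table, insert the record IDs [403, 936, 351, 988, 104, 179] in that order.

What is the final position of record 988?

9

403: h=0 → slot 0
936: h=0, probe 0,1 → slot 1
351: h=0, probe 0,1,4 → slot 4
988: h=0, probe 0,1,4,9 → slot 9
104: h=0, probe 0,1,4,9,3 → slot 3
179: h=10 → slot 10
Table: [403, 936, -, 104, 351, -, -, -, -, 988, 179, -, -]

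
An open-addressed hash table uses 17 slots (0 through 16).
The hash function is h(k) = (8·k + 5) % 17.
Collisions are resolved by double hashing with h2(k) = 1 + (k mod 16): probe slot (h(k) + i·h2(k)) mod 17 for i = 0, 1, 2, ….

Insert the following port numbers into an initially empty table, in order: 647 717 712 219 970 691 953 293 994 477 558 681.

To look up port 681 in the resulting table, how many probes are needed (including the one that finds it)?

4

647: h=13 -> slot 13
717: h=12 -> slot 12
712: h=6 -> slot 6
219: h=6, h2=12, probe 6,1 -> slot 1
970: h=13, h2=11, probe 13,7 -> slot 7
691: h=8 -> slot 8
953: h=13, h2=10, probe 13,6,16 -> slot 16
293: h=3 -> slot 3
994: h=1, h2=3, probe 1,4 -> slot 4
477: h=13, h2=14, probe 13,10 -> slot 10
558: h=15 -> slot 15
681: h=13, h2=10, probe 13,6,16,9 -> slot 9
Table: [—, 219, —, 293, 994, —, 712, 970, 691, 681, 477, —, 717, 647, —, 558, 953]
Lookup 681: h=13, h2=10, probe 13,6,16,9 → found at 9.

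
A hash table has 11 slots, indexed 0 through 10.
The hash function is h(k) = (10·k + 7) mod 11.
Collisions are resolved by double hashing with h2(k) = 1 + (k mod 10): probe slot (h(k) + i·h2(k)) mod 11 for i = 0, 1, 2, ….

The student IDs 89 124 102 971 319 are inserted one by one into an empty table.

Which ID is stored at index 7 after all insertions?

89: h=6 → slot 6
124: h=4 → slot 4
102: h=4, h2=3, probe 4,7 → slot 7
971: h=4, h2=2, probe 4,6,8 → slot 8
319: h=7, h2=10, probe 7,6,5 → slot 5
Table: [∅, ∅, ∅, ∅, 124, 319, 89, 102, 971, ∅, ∅]

102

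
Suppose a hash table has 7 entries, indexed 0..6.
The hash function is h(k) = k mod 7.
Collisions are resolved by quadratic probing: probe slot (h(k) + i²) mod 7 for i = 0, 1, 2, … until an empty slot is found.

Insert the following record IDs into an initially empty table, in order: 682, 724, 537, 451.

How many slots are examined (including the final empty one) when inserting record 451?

682 hashes to 3; slot 3 is free -> place at 3.
724 hashes to 3; 3 taken -> place at 4.
537 hashes to 5; slot 5 is free -> place at 5.
451 hashes to 3; 3,4 taken -> place at 0.
Table: [451, —, —, 682, 724, 537, —]

3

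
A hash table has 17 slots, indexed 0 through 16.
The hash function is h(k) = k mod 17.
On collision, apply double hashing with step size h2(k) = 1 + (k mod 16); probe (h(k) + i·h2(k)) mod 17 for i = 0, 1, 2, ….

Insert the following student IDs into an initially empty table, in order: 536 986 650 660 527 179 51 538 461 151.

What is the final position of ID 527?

536: h=9 => slot 9
986: h=0 => slot 0
650: h=4 => slot 4
660: h=14 => slot 14
527: h=0, h2=16, probe 0,16 => slot 16
179: h=9, h2=4, probe 9,13 => slot 13
51: h=0, h2=4, probe 0,4,8 => slot 8
538: h=11 => slot 11
461: h=2 => slot 2
151: h=15 => slot 15
Table: [986, ∅, 461, ∅, 650, ∅, ∅, ∅, 51, 536, ∅, 538, ∅, 179, 660, 151, 527]

16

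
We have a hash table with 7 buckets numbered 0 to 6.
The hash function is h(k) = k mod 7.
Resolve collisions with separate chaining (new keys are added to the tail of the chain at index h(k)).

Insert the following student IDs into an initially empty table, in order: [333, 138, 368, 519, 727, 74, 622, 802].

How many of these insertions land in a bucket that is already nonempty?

333 -> bucket 4
138 -> bucket 5
368 -> bucket 4 (collision)
519 -> bucket 1
727 -> bucket 6
74 -> bucket 4 (collision)
622 -> bucket 6 (collision)
802 -> bucket 4 (collision)
Final buckets:
0: .
1: 519
2: .
3: .
4: 333 -> 368 -> 74 -> 802
5: 138
6: 727 -> 622

4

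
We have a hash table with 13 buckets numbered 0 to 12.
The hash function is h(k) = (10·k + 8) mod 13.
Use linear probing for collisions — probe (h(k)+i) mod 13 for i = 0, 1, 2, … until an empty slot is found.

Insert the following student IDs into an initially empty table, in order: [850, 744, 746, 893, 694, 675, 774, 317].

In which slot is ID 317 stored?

10

Insert 850: h=6, slot 6 empty -> index 6.
Insert 744: h=12, slot 12 empty -> index 12.
Insert 746: h=6, slot 6 occupied -> index 7.
Insert 893: h=7, slot 7 occupied -> index 8.
Insert 694: h=6, slots 6,7,8 occupied -> index 9.
Insert 675: h=11, slot 11 empty -> index 11.
Insert 774: h=0, slot 0 empty -> index 0.
Insert 317: h=6, slots 6,7,8,9 occupied -> index 10.
Table: [774, ., ., ., ., ., 850, 746, 893, 694, 317, 675, 744]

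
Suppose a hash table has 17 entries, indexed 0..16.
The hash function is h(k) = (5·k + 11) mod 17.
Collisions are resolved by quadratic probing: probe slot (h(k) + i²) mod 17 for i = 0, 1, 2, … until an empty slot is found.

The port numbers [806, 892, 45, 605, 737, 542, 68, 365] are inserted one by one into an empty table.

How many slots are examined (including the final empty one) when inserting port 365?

806 hashes to 12; slot 12 is free → place at 12.
892 hashes to 0; slot 0 is free → place at 0.
45 hashes to 15; slot 15 is free → place at 15.
605 hashes to 10; slot 10 is free → place at 10.
737 hashes to 7; slot 7 is free → place at 7.
542 hashes to 1; slot 1 is free → place at 1.
68 hashes to 11; slot 11 is free → place at 11.
365 hashes to 0; 0,1 taken → place at 4.
Table: [892, 542, _, _, 365, _, _, 737, _, _, 605, 68, 806, _, _, 45, _]

3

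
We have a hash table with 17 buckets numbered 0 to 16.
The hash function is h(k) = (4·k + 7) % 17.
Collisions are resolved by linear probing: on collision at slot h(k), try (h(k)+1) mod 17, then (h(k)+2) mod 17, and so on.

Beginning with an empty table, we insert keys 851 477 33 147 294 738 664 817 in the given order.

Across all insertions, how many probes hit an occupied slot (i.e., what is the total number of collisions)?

851 hashes to 11; slot 11 is free -> place at 11.
477 hashes to 11; 11 taken -> place at 12.
33 hashes to 3; slot 3 is free -> place at 3.
147 hashes to 0; slot 0 is free -> place at 0.
294 hashes to 10; slot 10 is free -> place at 10.
738 hashes to 1; slot 1 is free -> place at 1.
664 hashes to 11; 11,12 taken -> place at 13.
817 hashes to 11; 11,12,13 taken -> place at 14.
Table: [147, 738, _, 33, _, _, _, _, _, _, 294, 851, 477, 664, 817, _, _]

6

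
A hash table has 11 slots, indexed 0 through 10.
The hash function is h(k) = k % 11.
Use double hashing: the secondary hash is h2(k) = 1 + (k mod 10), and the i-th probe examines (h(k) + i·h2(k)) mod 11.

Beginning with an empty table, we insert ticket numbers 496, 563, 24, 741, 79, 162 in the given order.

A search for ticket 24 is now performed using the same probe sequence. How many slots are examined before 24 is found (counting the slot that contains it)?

2

496: h=1 -> slot 1
563: h=2 -> slot 2
24: h=2, h2=5, probe 2,7 -> slot 7
741: h=4 -> slot 4
79: h=2, h2=10, probe 2,1,0 -> slot 0
162: h=8 -> slot 8
Table: [79, 496, 563, ., 741, ., ., 24, 162, ., .]
Lookup 24: h=2, h2=5, probe 2,7 → found at 7.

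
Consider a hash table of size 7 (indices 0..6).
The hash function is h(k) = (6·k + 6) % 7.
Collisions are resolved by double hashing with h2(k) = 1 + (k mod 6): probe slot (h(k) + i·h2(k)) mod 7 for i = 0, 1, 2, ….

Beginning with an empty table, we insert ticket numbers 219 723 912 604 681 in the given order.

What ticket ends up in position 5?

912

219 hashes to 4; slot 4 is free → place at 4.
723 hashes to 4, h2=4; 4 taken → place at 1.
912 hashes to 4, h2=1; 4 taken → place at 5.
604 hashes to 4, h2=5; 4 taken → place at 2.
681 hashes to 4, h2=4; 4,1,5,2 taken → place at 6.
Table: [∅, 723, 604, ∅, 219, 912, 681]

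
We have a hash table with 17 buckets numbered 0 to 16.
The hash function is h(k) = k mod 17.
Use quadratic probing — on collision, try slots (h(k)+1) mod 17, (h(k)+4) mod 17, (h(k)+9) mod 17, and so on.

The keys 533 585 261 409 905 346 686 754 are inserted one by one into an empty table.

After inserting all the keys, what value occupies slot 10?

533: h=6 → slot 6
585: h=7 → slot 7
261: h=6, probe 6,7,10 → slot 10
409: h=1 → slot 1
905: h=4 → slot 4
346: h=6, probe 6,7,10,15 → slot 15
686: h=6, probe 6,7,10,15,5 → slot 5
754: h=6, probe 6,7,10,15,5,14 → slot 14
Table: [_, 409, _, _, 905, 686, 533, 585, _, _, 261, _, _, _, 754, 346, _]

261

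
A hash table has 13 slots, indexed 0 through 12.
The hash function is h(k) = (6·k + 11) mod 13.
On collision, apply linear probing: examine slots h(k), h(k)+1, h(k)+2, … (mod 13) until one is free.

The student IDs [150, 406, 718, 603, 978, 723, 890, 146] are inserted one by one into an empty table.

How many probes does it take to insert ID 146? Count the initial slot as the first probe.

4

150 hashes to 1; slot 1 is free → place at 1.
406 hashes to 3; slot 3 is free → place at 3.
718 hashes to 3; 3 taken → place at 4.
603 hashes to 2; slot 2 is free → place at 2.
978 hashes to 3; 3,4 taken → place at 5.
723 hashes to 7; slot 7 is free → place at 7.
890 hashes to 8; slot 8 is free → place at 8.
146 hashes to 3; 3,4,5 taken → place at 6.
Table: [-, 150, 603, 406, 718, 978, 146, 723, 890, -, -, -, -]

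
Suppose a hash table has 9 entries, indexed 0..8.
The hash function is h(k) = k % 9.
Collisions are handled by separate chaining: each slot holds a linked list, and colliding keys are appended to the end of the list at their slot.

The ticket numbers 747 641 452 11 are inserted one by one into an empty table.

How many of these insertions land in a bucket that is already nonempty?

Insert 747: h=0, bucket 0 empty -> new chain.
Insert 641: h=2, bucket 2 empty -> new chain.
Insert 452: h=2, bucket 2 nonempty -> append to chain.
Insert 11: h=2, bucket 2 nonempty -> append to chain.
Final buckets:
0: 747
1: _
2: 641 -> 452 -> 11
3: _
4: _
5: _
6: _
7: _
8: _

2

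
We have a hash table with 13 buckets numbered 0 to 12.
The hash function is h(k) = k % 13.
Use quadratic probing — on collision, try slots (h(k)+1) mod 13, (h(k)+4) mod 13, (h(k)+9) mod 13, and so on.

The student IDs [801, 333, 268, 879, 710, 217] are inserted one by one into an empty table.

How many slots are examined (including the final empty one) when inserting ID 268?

801: h=8 -> slot 8
333: h=8, probe 8,9 -> slot 9
268: h=8, probe 8,9,12 -> slot 12
879: h=8, probe 8,9,12,4 -> slot 4
710: h=8, probe 8,9,12,4,11 -> slot 11
217: h=9, probe 9,10 -> slot 10
Table: [∅, ∅, ∅, ∅, 879, ∅, ∅, ∅, 801, 333, 217, 710, 268]

3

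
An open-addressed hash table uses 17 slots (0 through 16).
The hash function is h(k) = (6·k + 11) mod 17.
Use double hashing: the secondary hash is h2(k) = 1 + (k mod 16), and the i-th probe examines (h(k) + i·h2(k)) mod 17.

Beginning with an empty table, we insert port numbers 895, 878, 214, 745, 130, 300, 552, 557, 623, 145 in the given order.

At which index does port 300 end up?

5

Insert 895: h=9, slot 9 empty → index 9.
Insert 878: h=9, h2=15, slot 9 occupied → index 7.
Insert 214: h=3, slot 3 empty → index 3.
Insert 745: h=10, slot 10 empty → index 10.
Insert 130: h=9, h2=3, slot 9 occupied → index 12.
Insert 300: h=9, h2=13, slot 9 occupied → index 5.
Insert 552: h=8, slot 8 empty → index 8.
Insert 557: h=4, slot 4 empty → index 4.
Insert 623: h=9, h2=16, slots 9,8,7 occupied → index 6.
Insert 145: h=14, slot 14 empty → index 14.
Table: [-, -, -, 214, 557, 300, 623, 878, 552, 895, 745, -, 130, -, 145, -, -]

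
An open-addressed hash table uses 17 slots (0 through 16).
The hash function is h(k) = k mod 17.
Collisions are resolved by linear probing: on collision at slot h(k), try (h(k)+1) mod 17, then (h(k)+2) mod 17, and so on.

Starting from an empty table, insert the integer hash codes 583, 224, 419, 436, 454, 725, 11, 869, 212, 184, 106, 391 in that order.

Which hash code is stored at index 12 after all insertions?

583 hashes to 5; slot 5 is free => place at 5.
224 hashes to 3; slot 3 is free => place at 3.
419 hashes to 11; slot 11 is free => place at 11.
436 hashes to 11; 11 taken => place at 12.
454 hashes to 12; 12 taken => place at 13.
725 hashes to 11; 11,12,13 taken => place at 14.
11 hashes to 11; 11,12,13,14 taken => place at 15.
869 hashes to 2; slot 2 is free => place at 2.
212 hashes to 8; slot 8 is free => place at 8.
184 hashes to 14; 14,15 taken => place at 16.
106 hashes to 4; slot 4 is free => place at 4.
391 hashes to 0; slot 0 is free => place at 0.
Table: [391, ∅, 869, 224, 106, 583, ∅, ∅, 212, ∅, ∅, 419, 436, 454, 725, 11, 184]

436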